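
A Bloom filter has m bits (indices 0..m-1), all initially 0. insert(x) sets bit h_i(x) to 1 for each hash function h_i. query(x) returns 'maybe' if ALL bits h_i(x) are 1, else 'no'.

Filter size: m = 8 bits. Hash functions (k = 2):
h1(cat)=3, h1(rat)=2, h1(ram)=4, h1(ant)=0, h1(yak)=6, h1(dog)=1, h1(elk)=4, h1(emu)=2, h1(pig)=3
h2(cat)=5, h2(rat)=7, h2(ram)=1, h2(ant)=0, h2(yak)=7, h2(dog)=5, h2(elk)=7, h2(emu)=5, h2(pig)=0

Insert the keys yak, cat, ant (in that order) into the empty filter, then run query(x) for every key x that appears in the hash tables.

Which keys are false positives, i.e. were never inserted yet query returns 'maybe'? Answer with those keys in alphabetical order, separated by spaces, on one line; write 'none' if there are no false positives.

Answer: pig

Derivation:
Start: bits=00000000
After insert 'yak': sets bits 6 7 -> bits=00000011
After insert 'cat': sets bits 3 5 -> bits=00010111
After insert 'ant': sets bits 0 -> bits=10010111
Not inserted: dog elk emu pig ram rat — query each against bits=10010111:
query dog: checks bit1=0, bit5=1 (has a 0) -> no => not a false positive
query elk: checks bit4=0, bit7=1 (has a 0) -> no => not a false positive
query emu: checks bit2=0, bit5=1 (has a 0) -> no => not a false positive
query pig: checks bit0=1, bit3=1 (all 1) -> maybe => FALSE POSITIVE
query ram: checks bit1=0, bit4=0 (has a 0) -> no => not a false positive
query rat: checks bit2=0, bit7=1 (has a 0) -> no => not a false positive
False positives (alphabetical): pig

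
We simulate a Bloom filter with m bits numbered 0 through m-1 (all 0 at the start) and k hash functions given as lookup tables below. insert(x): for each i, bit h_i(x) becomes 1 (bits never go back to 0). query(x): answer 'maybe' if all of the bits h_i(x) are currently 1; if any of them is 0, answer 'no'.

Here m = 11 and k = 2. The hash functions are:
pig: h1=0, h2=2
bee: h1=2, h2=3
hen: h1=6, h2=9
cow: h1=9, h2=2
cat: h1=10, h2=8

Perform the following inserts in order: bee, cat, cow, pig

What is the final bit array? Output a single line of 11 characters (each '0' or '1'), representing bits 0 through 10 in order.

Start: bits=00000000000
After insert 'bee': sets bits 2 3 -> bits=00110000000
After insert 'cat': sets bits 8 10 -> bits=00110000101
After insert 'cow': sets bits 2 9 -> bits=00110000111
After insert 'pig': sets bits 0 2 -> bits=10110000111

Answer: 10110000111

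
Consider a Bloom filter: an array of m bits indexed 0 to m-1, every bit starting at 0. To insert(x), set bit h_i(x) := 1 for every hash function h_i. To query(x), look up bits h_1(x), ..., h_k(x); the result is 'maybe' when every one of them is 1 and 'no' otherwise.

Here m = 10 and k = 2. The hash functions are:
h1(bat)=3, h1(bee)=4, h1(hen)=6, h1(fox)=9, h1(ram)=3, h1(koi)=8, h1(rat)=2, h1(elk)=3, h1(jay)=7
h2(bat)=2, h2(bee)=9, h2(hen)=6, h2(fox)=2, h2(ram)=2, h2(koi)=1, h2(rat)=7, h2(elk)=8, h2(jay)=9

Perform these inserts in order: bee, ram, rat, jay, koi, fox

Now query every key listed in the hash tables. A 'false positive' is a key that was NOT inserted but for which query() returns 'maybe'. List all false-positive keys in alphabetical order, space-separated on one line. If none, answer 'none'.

Start: bits=0000000000
After insert 'bee': sets bits 4 9 -> bits=0000100001
After insert 'ram': sets bits 2 3 -> bits=0011100001
After insert 'rat': sets bits 2 7 -> bits=0011100101
After insert 'jay': sets bits 7 9 -> bits=0011100101
After insert 'koi': sets bits 1 8 -> bits=0111100111
After insert 'fox': sets bits 2 9 -> bits=0111100111
Not inserted: bat elk hen — query each against bits=0111100111:
query bat: checks bit2=1, bit3=1 (all 1) -> maybe => FALSE POSITIVE
query elk: checks bit3=1, bit8=1 (all 1) -> maybe => FALSE POSITIVE
query hen: checks bit6=0 (has a 0) -> no => not a false positive
False positives (alphabetical): bat elk

Answer: bat elk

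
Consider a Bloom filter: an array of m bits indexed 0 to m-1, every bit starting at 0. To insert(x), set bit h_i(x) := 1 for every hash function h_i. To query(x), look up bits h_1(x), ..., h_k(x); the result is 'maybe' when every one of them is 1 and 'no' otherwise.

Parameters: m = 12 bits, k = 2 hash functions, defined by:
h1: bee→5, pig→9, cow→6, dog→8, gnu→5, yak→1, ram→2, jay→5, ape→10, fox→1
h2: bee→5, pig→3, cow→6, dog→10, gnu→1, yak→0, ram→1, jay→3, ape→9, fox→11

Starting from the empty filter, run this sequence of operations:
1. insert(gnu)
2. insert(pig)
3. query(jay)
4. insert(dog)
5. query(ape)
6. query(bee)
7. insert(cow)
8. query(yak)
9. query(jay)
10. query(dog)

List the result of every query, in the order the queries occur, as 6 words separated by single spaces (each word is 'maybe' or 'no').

Answer: maybe maybe maybe no maybe maybe

Derivation:
Start: bits=000000000000
Op 1: insert gnu -> sets bits 1 5 -> bits=010001000000
Op 2: insert pig -> sets bits 3 9 -> bits=010101000100
Op 3: query jay -> checks bit3=1, bit5=1 (all 1) -> maybe
Op 4: insert dog -> sets bits 8 10 -> bits=010101001110
Op 5: query ape -> checks bit9=1, bit10=1 (all 1) -> maybe
Op 6: query bee -> checks bit5=1 (all 1) -> maybe
Op 7: insert cow -> sets bits 6 -> bits=010101101110
Op 8: query yak -> checks bit0=0, bit1=1 (has a 0) -> no
Op 9: query jay -> checks bit3=1, bit5=1 (all 1) -> maybe
Op 10: query dog -> checks bit8=1, bit10=1 (all 1) -> maybe
Query results in order: maybe maybe maybe no maybe maybe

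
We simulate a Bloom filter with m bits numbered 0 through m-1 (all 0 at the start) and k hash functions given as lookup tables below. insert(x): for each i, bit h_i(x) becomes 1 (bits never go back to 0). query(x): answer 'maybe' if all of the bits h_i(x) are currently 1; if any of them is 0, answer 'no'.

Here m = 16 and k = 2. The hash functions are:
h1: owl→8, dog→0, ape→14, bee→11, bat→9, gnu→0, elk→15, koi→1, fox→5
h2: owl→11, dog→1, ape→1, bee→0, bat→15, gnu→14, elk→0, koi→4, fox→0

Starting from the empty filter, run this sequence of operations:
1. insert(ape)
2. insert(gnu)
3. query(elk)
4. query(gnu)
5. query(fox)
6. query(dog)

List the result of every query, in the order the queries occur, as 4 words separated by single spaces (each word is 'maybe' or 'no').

Answer: no maybe no maybe

Derivation:
Start: bits=0000000000000000
Op 1: insert ape -> sets bits 1 14 -> bits=0100000000000010
Op 2: insert gnu -> sets bits 0 14 -> bits=1100000000000010
Op 3: query elk -> checks bit0=1, bit15=0 (has a 0) -> no
Op 4: query gnu -> checks bit0=1, bit14=1 (all 1) -> maybe
Op 5: query fox -> checks bit0=1, bit5=0 (has a 0) -> no
Op 6: query dog -> checks bit0=1, bit1=1 (all 1) -> maybe
Query results in order: no maybe no maybe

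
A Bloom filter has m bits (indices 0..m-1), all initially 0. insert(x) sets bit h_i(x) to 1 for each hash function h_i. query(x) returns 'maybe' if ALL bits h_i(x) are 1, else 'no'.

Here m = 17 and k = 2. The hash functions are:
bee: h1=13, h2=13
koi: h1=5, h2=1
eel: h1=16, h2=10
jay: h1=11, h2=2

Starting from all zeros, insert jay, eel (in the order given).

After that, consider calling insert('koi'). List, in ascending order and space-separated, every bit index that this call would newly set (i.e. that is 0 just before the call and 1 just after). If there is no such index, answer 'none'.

Answer: 1 5

Derivation:
Start: bits=00000000000000000
After insert 'jay': sets bits 2 11 -> bits=00100000000100000
After insert 'eel': sets bits 10 16 -> bits=00100000001100001
insert 'koi' would touch bits 1 5; currently bit1=0, bit5=0
Bits that are 0 among those (would change 0->1): 1 5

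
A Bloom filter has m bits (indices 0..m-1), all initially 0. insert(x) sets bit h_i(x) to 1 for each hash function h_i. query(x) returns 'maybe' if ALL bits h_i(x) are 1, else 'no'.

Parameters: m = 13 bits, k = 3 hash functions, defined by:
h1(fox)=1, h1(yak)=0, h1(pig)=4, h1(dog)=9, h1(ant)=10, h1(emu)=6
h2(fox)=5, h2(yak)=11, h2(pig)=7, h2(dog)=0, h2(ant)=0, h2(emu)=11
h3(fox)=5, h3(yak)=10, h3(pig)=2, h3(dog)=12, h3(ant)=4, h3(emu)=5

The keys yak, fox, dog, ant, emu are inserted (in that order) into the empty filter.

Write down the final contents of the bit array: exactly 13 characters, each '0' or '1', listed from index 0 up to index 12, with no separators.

Start: bits=0000000000000
After insert 'yak': sets bits 0 10 11 -> bits=1000000000110
After insert 'fox': sets bits 1 5 -> bits=1100010000110
After insert 'dog': sets bits 0 9 12 -> bits=1100010001111
After insert 'ant': sets bits 0 4 10 -> bits=1100110001111
After insert 'emu': sets bits 5 6 11 -> bits=1100111001111

Answer: 1100111001111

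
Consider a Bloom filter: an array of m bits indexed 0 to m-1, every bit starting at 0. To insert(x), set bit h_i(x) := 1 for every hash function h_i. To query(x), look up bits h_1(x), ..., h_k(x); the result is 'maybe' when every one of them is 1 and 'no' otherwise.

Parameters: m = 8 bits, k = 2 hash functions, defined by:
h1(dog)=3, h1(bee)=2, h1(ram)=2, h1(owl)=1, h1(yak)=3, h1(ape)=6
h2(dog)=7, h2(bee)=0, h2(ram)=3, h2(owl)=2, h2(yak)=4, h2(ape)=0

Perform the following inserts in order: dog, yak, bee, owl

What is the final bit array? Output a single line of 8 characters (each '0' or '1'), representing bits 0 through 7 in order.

Answer: 11111001

Derivation:
Start: bits=00000000
After insert 'dog': sets bits 3 7 -> bits=00010001
After insert 'yak': sets bits 3 4 -> bits=00011001
After insert 'bee': sets bits 0 2 -> bits=10111001
After insert 'owl': sets bits 1 2 -> bits=11111001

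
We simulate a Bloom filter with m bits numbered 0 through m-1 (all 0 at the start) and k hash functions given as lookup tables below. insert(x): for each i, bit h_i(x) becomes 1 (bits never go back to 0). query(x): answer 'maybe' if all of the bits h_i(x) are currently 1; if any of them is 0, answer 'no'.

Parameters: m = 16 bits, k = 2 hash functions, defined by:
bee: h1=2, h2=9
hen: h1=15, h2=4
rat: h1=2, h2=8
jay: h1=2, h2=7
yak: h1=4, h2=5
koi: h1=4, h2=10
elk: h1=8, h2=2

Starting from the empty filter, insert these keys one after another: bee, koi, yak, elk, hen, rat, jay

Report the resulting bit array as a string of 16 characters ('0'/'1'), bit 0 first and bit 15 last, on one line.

Answer: 0010110111100001

Derivation:
Start: bits=0000000000000000
After insert 'bee': sets bits 2 9 -> bits=0010000001000000
After insert 'koi': sets bits 4 10 -> bits=0010100001100000
After insert 'yak': sets bits 4 5 -> bits=0010110001100000
After insert 'elk': sets bits 2 8 -> bits=0010110011100000
After insert 'hen': sets bits 4 15 -> bits=0010110011100001
After insert 'rat': sets bits 2 8 -> bits=0010110011100001
After insert 'jay': sets bits 2 7 -> bits=0010110111100001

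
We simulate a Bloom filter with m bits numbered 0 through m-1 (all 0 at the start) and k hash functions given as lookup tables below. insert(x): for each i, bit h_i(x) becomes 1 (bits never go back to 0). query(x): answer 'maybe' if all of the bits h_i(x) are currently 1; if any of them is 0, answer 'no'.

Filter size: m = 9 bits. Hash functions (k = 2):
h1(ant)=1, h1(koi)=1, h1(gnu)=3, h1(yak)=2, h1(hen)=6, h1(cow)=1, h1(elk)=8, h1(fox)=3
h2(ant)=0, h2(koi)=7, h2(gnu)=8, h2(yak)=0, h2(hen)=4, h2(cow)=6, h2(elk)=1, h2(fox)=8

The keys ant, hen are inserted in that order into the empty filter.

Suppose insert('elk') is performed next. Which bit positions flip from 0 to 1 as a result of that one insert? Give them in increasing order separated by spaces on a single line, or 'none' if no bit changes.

Start: bits=000000000
After insert 'ant': sets bits 0 1 -> bits=110000000
After insert 'hen': sets bits 4 6 -> bits=110010100
insert 'elk' would touch bits 1 8; currently bit1=1, bit8=0
Bits that are 0 among those (would change 0->1): 8

Answer: 8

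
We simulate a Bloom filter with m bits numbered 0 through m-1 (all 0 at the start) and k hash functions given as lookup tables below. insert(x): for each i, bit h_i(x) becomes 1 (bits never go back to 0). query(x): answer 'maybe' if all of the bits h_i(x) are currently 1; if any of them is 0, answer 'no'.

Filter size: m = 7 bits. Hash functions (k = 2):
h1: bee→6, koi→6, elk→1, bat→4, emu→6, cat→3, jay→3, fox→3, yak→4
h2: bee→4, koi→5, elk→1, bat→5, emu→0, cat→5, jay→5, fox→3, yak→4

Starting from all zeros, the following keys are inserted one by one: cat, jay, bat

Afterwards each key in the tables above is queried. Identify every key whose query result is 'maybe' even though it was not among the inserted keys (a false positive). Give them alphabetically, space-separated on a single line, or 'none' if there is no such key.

Start: bits=0000000
After insert 'cat': sets bits 3 5 -> bits=0001010
After insert 'jay': sets bits 3 5 -> bits=0001010
After insert 'bat': sets bits 4 5 -> bits=0001110
Not inserted: bee elk emu fox koi yak — query each against bits=0001110:
query bee: checks bit4=1, bit6=0 (has a 0) -> no => not a false positive
query elk: checks bit1=0 (has a 0) -> no => not a false positive
query emu: checks bit0=0, bit6=0 (has a 0) -> no => not a false positive
query fox: checks bit3=1 (all 1) -> maybe => FALSE POSITIVE
query koi: checks bit5=1, bit6=0 (has a 0) -> no => not a false positive
query yak: checks bit4=1 (all 1) -> maybe => FALSE POSITIVE
False positives (alphabetical): fox yak

Answer: fox yak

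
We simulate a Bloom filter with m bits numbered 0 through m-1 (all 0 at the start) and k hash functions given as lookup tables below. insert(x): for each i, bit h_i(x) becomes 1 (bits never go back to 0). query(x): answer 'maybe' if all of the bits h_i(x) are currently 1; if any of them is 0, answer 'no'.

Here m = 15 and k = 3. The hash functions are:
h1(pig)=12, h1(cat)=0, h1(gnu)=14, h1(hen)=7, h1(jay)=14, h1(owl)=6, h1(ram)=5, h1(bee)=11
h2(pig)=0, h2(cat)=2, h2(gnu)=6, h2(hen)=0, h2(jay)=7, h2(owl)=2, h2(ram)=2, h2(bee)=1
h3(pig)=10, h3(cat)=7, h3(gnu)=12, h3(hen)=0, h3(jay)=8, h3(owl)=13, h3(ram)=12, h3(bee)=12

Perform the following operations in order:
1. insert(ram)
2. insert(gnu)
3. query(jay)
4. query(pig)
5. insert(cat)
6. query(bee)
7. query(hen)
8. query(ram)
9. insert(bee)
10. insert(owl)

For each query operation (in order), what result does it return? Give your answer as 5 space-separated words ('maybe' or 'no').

Answer: no no no maybe maybe

Derivation:
Start: bits=000000000000000
Op 1: insert ram -> sets bits 2 5 12 -> bits=001001000000100
Op 2: insert gnu -> sets bits 6 12 14 -> bits=001001100000101
Op 3: query jay -> checks bit7=0, bit8=0, bit14=1 (has a 0) -> no
Op 4: query pig -> checks bit0=0, bit10=0, bit12=1 (has a 0) -> no
Op 5: insert cat -> sets bits 0 2 7 -> bits=101001110000101
Op 6: query bee -> checks bit1=0, bit11=0, bit12=1 (has a 0) -> no
Op 7: query hen -> checks bit0=1, bit7=1 (all 1) -> maybe
Op 8: query ram -> checks bit2=1, bit5=1, bit12=1 (all 1) -> maybe
Op 9: insert bee -> sets bits 1 11 12 -> bits=111001110001101
Op 10: insert owl -> sets bits 2 6 13 -> bits=111001110001111
Query results in order: no no no maybe maybe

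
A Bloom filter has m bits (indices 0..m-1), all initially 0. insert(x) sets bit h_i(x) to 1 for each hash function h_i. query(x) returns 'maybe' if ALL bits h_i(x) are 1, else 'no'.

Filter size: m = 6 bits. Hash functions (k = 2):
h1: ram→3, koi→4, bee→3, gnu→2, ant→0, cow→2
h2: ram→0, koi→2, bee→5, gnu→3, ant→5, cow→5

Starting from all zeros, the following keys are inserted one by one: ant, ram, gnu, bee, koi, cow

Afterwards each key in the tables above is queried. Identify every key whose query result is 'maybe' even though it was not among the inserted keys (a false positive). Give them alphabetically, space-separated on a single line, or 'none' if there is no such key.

Start: bits=000000
After insert 'ant': sets bits 0 5 -> bits=100001
After insert 'ram': sets bits 0 3 -> bits=100101
After insert 'gnu': sets bits 2 3 -> bits=101101
After insert 'bee': sets bits 3 5 -> bits=101101
After insert 'koi': sets bits 2 4 -> bits=101111
After insert 'cow': sets bits 2 5 -> bits=101111
Not inserted: (none) — query each against bits=101111:
False positives (alphabetical): none

Answer: none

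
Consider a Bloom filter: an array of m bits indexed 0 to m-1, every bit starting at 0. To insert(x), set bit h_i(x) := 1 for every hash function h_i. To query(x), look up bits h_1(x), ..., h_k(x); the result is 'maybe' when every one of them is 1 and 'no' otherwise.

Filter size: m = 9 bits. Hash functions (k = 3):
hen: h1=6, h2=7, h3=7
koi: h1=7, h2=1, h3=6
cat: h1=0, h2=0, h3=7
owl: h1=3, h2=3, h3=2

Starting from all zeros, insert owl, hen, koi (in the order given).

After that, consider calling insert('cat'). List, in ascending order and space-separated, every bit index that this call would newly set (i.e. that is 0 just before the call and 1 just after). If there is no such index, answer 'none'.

Answer: 0

Derivation:
Start: bits=000000000
After insert 'owl': sets bits 2 3 -> bits=001100000
After insert 'hen': sets bits 6 7 -> bits=001100110
After insert 'koi': sets bits 1 6 7 -> bits=011100110
insert 'cat' would touch bits 0 7; currently bit0=0, bit7=1
Bits that are 0 among those (would change 0->1): 0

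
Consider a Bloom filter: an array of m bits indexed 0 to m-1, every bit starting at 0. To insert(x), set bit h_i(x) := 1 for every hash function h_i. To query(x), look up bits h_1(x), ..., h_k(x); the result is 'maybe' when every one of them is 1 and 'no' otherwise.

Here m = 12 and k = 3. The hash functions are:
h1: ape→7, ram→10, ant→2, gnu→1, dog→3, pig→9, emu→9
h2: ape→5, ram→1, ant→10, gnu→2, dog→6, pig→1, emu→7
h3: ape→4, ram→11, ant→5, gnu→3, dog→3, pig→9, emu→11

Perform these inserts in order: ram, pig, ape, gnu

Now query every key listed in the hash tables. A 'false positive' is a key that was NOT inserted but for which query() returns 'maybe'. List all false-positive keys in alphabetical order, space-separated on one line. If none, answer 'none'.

Answer: ant emu

Derivation:
Start: bits=000000000000
After insert 'ram': sets bits 1 10 11 -> bits=010000000011
After insert 'pig': sets bits 1 9 -> bits=010000000111
After insert 'ape': sets bits 4 5 7 -> bits=010011010111
After insert 'gnu': sets bits 1 2 3 -> bits=011111010111
Not inserted: ant dog emu — query each against bits=011111010111:
query ant: checks bit2=1, bit5=1, bit10=1 (all 1) -> maybe => FALSE POSITIVE
query dog: checks bit3=1, bit6=0 (has a 0) -> no => not a false positive
query emu: checks bit7=1, bit9=1, bit11=1 (all 1) -> maybe => FALSE POSITIVE
False positives (alphabetical): ant emu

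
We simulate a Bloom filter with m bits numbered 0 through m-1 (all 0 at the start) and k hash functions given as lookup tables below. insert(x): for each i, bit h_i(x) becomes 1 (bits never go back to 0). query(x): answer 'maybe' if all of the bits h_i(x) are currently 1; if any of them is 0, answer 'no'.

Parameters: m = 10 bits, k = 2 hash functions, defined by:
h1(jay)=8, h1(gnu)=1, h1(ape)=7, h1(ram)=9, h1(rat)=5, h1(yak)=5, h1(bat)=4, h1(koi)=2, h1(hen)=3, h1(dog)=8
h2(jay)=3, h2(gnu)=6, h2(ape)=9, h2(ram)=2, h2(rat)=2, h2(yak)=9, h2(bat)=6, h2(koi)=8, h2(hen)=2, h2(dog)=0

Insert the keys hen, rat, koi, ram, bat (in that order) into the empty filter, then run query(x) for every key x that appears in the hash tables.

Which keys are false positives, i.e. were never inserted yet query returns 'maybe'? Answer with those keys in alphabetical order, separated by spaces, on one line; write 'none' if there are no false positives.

Start: bits=0000000000
After insert 'hen': sets bits 2 3 -> bits=0011000000
After insert 'rat': sets bits 2 5 -> bits=0011010000
After insert 'koi': sets bits 2 8 -> bits=0011010010
After insert 'ram': sets bits 2 9 -> bits=0011010011
After insert 'bat': sets bits 4 6 -> bits=0011111011
Not inserted: ape dog gnu jay yak — query each against bits=0011111011:
query ape: checks bit7=0, bit9=1 (has a 0) -> no => not a false positive
query dog: checks bit0=0, bit8=1 (has a 0) -> no => not a false positive
query gnu: checks bit1=0, bit6=1 (has a 0) -> no => not a false positive
query jay: checks bit3=1, bit8=1 (all 1) -> maybe => FALSE POSITIVE
query yak: checks bit5=1, bit9=1 (all 1) -> maybe => FALSE POSITIVE
False positives (alphabetical): jay yak

Answer: jay yak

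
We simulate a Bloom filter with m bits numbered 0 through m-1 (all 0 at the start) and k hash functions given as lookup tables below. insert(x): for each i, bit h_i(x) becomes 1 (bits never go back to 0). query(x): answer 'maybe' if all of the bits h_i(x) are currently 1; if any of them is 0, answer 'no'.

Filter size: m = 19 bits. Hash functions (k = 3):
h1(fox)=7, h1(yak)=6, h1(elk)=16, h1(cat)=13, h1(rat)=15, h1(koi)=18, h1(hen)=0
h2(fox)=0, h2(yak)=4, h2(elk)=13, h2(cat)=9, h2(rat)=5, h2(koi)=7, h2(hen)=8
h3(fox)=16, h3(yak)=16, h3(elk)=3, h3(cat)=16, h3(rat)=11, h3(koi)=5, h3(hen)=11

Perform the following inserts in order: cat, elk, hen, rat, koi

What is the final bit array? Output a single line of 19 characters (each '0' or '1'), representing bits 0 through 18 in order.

Start: bits=0000000000000000000
After insert 'cat': sets bits 9 13 16 -> bits=0000000001000100100
After insert 'elk': sets bits 3 13 16 -> bits=0001000001000100100
After insert 'hen': sets bits 0 8 11 -> bits=1001000011010100100
After insert 'rat': sets bits 5 11 15 -> bits=1001010011010101100
After insert 'koi': sets bits 5 7 18 -> bits=1001010111010101101

Answer: 1001010111010101101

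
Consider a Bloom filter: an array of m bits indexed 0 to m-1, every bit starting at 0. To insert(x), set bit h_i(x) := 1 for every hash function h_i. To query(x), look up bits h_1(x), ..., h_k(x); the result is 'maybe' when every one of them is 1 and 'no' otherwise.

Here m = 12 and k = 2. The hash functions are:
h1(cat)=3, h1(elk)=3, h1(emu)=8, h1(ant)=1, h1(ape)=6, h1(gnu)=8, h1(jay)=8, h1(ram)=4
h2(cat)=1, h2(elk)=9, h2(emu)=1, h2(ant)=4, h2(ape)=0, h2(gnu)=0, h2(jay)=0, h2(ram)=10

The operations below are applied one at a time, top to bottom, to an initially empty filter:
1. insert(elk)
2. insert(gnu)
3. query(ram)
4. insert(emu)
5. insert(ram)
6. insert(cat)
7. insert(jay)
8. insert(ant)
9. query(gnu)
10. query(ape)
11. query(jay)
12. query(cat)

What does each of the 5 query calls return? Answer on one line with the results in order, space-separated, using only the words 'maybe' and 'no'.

Start: bits=000000000000
Op 1: insert elk -> sets bits 3 9 -> bits=000100000100
Op 2: insert gnu -> sets bits 0 8 -> bits=100100001100
Op 3: query ram -> checks bit4=0, bit10=0 (has a 0) -> no
Op 4: insert emu -> sets bits 1 8 -> bits=110100001100
Op 5: insert ram -> sets bits 4 10 -> bits=110110001110
Op 6: insert cat -> sets bits 1 3 -> bits=110110001110
Op 7: insert jay -> sets bits 0 8 -> bits=110110001110
Op 8: insert ant -> sets bits 1 4 -> bits=110110001110
Op 9: query gnu -> checks bit0=1, bit8=1 (all 1) -> maybe
Op 10: query ape -> checks bit0=1, bit6=0 (has a 0) -> no
Op 11: query jay -> checks bit0=1, bit8=1 (all 1) -> maybe
Op 12: query cat -> checks bit1=1, bit3=1 (all 1) -> maybe
Query results in order: no maybe no maybe maybe

Answer: no maybe no maybe maybe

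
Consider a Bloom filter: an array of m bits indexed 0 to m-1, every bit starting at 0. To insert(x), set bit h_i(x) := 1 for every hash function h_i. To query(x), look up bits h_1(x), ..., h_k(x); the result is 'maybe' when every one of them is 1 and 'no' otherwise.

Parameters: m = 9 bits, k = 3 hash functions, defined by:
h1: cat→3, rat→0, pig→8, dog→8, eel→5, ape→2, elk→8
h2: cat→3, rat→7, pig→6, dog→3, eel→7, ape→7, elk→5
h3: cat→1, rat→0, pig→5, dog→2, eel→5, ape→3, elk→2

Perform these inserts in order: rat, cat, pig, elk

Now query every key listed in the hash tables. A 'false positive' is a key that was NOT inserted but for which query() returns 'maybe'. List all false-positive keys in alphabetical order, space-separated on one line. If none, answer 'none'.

Start: bits=000000000
After insert 'rat': sets bits 0 7 -> bits=100000010
After insert 'cat': sets bits 1 3 -> bits=110100010
After insert 'pig': sets bits 5 6 8 -> bits=110101111
After insert 'elk': sets bits 2 5 8 -> bits=111101111
Not inserted: ape dog eel — query each against bits=111101111:
query ape: checks bit2=1, bit3=1, bit7=1 (all 1) -> maybe => FALSE POSITIVE
query dog: checks bit2=1, bit3=1, bit8=1 (all 1) -> maybe => FALSE POSITIVE
query eel: checks bit5=1, bit7=1 (all 1) -> maybe => FALSE POSITIVE
False positives (alphabetical): ape dog eel

Answer: ape dog eel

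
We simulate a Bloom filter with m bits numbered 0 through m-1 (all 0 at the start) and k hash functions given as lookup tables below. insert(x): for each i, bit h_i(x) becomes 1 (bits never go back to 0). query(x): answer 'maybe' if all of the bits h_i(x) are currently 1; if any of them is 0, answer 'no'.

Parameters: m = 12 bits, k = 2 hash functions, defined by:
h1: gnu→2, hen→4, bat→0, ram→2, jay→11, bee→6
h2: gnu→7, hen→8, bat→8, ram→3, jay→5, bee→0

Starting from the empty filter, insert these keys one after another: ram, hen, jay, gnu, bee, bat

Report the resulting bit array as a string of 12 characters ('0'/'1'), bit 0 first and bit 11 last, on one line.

Start: bits=000000000000
After insert 'ram': sets bits 2 3 -> bits=001100000000
After insert 'hen': sets bits 4 8 -> bits=001110001000
After insert 'jay': sets bits 5 11 -> bits=001111001001
After insert 'gnu': sets bits 2 7 -> bits=001111011001
After insert 'bee': sets bits 0 6 -> bits=101111111001
After insert 'bat': sets bits 0 8 -> bits=101111111001

Answer: 101111111001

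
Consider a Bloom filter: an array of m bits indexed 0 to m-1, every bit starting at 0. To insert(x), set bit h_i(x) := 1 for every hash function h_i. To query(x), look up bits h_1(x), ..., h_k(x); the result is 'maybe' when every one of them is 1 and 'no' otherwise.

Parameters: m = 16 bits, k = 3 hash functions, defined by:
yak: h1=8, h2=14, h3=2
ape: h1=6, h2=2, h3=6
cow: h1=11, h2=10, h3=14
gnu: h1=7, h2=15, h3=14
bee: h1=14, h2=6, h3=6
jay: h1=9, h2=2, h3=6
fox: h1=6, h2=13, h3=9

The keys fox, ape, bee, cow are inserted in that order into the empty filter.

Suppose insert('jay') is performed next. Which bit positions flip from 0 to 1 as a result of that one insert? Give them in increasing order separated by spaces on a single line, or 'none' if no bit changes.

Answer: none

Derivation:
Start: bits=0000000000000000
After insert 'fox': sets bits 6 9 13 -> bits=0000001001000100
After insert 'ape': sets bits 2 6 -> bits=0010001001000100
After insert 'bee': sets bits 6 14 -> bits=0010001001000110
After insert 'cow': sets bits 10 11 14 -> bits=0010001001110110
insert 'jay' would touch bits 2 6 9; currently bit2=1, bit6=1, bit9=1
Bits that are 0 among those (would change 0->1): none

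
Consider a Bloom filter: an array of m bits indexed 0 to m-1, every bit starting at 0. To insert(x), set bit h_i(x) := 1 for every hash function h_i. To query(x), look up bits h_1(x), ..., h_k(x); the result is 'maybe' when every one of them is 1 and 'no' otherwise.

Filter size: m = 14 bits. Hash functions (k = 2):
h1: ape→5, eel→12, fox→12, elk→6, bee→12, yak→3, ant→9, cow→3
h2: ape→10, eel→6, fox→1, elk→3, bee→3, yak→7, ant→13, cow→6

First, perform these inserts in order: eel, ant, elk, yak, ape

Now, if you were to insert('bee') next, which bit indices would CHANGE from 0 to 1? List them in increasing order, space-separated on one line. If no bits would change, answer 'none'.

Start: bits=00000000000000
After insert 'eel': sets bits 6 12 -> bits=00000010000010
After insert 'ant': sets bits 9 13 -> bits=00000010010011
After insert 'elk': sets bits 3 6 -> bits=00010010010011
After insert 'yak': sets bits 3 7 -> bits=00010011010011
After insert 'ape': sets bits 5 10 -> bits=00010111011011
insert 'bee' would touch bits 3 12; currently bit3=1, bit12=1
Bits that are 0 among those (would change 0->1): none

Answer: none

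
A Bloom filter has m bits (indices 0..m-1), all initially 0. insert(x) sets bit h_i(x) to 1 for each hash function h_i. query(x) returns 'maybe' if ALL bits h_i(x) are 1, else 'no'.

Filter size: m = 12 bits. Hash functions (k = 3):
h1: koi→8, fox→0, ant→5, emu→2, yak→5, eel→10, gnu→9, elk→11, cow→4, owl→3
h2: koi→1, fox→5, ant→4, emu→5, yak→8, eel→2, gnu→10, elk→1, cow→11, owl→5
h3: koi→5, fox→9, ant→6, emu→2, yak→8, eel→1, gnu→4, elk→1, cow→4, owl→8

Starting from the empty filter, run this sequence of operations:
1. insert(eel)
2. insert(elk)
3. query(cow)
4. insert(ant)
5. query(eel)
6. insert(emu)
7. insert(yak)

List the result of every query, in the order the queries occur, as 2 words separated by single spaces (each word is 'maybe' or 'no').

Start: bits=000000000000
Op 1: insert eel -> sets bits 1 2 10 -> bits=011000000010
Op 2: insert elk -> sets bits 1 11 -> bits=011000000011
Op 3: query cow -> checks bit4=0, bit11=1 (has a 0) -> no
Op 4: insert ant -> sets bits 4 5 6 -> bits=011011100011
Op 5: query eel -> checks bit1=1, bit2=1, bit10=1 (all 1) -> maybe
Op 6: insert emu -> sets bits 2 5 -> bits=011011100011
Op 7: insert yak -> sets bits 5 8 -> bits=011011101011
Query results in order: no maybe

Answer: no maybe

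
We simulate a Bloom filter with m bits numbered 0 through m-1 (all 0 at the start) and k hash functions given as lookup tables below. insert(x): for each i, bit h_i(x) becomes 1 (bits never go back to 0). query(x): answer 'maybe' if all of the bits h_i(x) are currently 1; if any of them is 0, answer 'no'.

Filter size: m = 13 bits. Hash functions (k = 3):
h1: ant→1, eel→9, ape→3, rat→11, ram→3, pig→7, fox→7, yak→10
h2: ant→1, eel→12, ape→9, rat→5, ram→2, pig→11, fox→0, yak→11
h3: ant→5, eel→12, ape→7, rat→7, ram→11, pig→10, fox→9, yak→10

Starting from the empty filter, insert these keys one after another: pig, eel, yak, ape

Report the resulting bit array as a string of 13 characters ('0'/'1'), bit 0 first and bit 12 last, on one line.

Start: bits=0000000000000
After insert 'pig': sets bits 7 10 11 -> bits=0000000100110
After insert 'eel': sets bits 9 12 -> bits=0000000101111
After insert 'yak': sets bits 10 11 -> bits=0000000101111
After insert 'ape': sets bits 3 7 9 -> bits=0001000101111

Answer: 0001000101111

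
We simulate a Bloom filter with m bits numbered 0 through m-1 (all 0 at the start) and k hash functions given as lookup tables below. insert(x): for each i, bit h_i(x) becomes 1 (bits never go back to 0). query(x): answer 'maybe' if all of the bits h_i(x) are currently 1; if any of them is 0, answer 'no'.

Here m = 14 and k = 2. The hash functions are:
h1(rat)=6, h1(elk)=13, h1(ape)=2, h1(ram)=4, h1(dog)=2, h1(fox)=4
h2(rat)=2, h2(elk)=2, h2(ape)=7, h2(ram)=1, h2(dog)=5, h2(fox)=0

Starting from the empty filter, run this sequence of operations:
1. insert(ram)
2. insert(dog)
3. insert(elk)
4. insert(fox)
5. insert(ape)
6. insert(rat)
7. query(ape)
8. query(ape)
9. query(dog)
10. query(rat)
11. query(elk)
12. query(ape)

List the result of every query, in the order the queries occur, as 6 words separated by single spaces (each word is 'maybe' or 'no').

Answer: maybe maybe maybe maybe maybe maybe

Derivation:
Start: bits=00000000000000
Op 1: insert ram -> sets bits 1 4 -> bits=01001000000000
Op 2: insert dog -> sets bits 2 5 -> bits=01101100000000
Op 3: insert elk -> sets bits 2 13 -> bits=01101100000001
Op 4: insert fox -> sets bits 0 4 -> bits=11101100000001
Op 5: insert ape -> sets bits 2 7 -> bits=11101101000001
Op 6: insert rat -> sets bits 2 6 -> bits=11101111000001
Op 7: query ape -> checks bit2=1, bit7=1 (all 1) -> maybe
Op 8: query ape -> checks bit2=1, bit7=1 (all 1) -> maybe
Op 9: query dog -> checks bit2=1, bit5=1 (all 1) -> maybe
Op 10: query rat -> checks bit2=1, bit6=1 (all 1) -> maybe
Op 11: query elk -> checks bit2=1, bit13=1 (all 1) -> maybe
Op 12: query ape -> checks bit2=1, bit7=1 (all 1) -> maybe
Query results in order: maybe maybe maybe maybe maybe maybe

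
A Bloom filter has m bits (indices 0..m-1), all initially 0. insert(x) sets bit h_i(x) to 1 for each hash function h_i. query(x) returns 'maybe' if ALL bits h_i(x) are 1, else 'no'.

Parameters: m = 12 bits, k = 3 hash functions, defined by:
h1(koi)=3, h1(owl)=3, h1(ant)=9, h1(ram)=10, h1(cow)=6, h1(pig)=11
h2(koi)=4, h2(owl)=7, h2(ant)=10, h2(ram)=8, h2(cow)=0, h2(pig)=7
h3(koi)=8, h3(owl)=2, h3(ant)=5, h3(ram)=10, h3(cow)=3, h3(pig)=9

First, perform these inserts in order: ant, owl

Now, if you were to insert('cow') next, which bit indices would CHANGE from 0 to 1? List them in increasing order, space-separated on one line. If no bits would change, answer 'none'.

Answer: 0 6

Derivation:
Start: bits=000000000000
After insert 'ant': sets bits 5 9 10 -> bits=000001000110
After insert 'owl': sets bits 2 3 7 -> bits=001101010110
insert 'cow' would touch bits 0 3 6; currently bit0=0, bit3=1, bit6=0
Bits that are 0 among those (would change 0->1): 0 6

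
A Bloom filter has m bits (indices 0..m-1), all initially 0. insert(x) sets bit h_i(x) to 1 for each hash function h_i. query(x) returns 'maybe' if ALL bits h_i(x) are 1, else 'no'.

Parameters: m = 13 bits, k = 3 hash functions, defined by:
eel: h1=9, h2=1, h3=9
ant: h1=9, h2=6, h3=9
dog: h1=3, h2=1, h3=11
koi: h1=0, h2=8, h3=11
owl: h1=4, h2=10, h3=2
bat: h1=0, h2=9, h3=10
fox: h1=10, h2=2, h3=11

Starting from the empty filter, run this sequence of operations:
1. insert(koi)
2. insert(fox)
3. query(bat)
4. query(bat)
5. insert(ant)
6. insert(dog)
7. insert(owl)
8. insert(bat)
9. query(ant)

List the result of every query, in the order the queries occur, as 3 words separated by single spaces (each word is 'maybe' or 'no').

Start: bits=0000000000000
Op 1: insert koi -> sets bits 0 8 11 -> bits=1000000010010
Op 2: insert fox -> sets bits 2 10 11 -> bits=1010000010110
Op 3: query bat -> checks bit0=1, bit9=0, bit10=1 (has a 0) -> no
Op 4: query bat -> checks bit0=1, bit9=0, bit10=1 (has a 0) -> no
Op 5: insert ant -> sets bits 6 9 -> bits=1010001011110
Op 6: insert dog -> sets bits 1 3 11 -> bits=1111001011110
Op 7: insert owl -> sets bits 2 4 10 -> bits=1111101011110
Op 8: insert bat -> sets bits 0 9 10 -> bits=1111101011110
Op 9: query ant -> checks bit6=1, bit9=1 (all 1) -> maybe
Query results in order: no no maybe

Answer: no no maybe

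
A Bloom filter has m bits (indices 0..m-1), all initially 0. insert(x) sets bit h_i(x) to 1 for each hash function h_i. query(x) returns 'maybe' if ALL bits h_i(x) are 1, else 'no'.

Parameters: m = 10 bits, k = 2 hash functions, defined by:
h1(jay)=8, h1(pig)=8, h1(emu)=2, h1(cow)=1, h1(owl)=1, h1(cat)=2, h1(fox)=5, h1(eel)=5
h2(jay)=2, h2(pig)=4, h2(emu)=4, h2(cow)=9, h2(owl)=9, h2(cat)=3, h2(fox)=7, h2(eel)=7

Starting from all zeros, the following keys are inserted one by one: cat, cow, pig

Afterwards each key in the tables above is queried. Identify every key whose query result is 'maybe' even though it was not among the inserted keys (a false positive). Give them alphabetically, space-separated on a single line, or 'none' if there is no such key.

Answer: emu jay owl

Derivation:
Start: bits=0000000000
After insert 'cat': sets bits 2 3 -> bits=0011000000
After insert 'cow': sets bits 1 9 -> bits=0111000001
After insert 'pig': sets bits 4 8 -> bits=0111100011
Not inserted: eel emu fox jay owl — query each against bits=0111100011:
query eel: checks bit5=0, bit7=0 (has a 0) -> no => not a false positive
query emu: checks bit2=1, bit4=1 (all 1) -> maybe => FALSE POSITIVE
query fox: checks bit5=0, bit7=0 (has a 0) -> no => not a false positive
query jay: checks bit2=1, bit8=1 (all 1) -> maybe => FALSE POSITIVE
query owl: checks bit1=1, bit9=1 (all 1) -> maybe => FALSE POSITIVE
False positives (alphabetical): emu jay owl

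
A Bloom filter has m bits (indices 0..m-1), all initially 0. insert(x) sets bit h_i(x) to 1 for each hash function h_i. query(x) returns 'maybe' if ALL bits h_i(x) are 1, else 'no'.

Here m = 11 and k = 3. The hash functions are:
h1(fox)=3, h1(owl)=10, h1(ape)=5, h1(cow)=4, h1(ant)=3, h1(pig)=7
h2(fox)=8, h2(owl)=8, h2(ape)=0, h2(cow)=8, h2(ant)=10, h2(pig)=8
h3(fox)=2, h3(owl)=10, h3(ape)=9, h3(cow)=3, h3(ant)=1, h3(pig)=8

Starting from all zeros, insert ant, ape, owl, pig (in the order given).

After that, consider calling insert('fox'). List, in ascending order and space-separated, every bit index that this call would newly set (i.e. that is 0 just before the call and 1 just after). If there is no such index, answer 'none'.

Start: bits=00000000000
After insert 'ant': sets bits 1 3 10 -> bits=01010000001
After insert 'ape': sets bits 0 5 9 -> bits=11010100011
After insert 'owl': sets bits 8 10 -> bits=11010100111
After insert 'pig': sets bits 7 8 -> bits=11010101111
insert 'fox' would touch bits 2 3 8; currently bit2=0, bit3=1, bit8=1
Bits that are 0 among those (would change 0->1): 2

Answer: 2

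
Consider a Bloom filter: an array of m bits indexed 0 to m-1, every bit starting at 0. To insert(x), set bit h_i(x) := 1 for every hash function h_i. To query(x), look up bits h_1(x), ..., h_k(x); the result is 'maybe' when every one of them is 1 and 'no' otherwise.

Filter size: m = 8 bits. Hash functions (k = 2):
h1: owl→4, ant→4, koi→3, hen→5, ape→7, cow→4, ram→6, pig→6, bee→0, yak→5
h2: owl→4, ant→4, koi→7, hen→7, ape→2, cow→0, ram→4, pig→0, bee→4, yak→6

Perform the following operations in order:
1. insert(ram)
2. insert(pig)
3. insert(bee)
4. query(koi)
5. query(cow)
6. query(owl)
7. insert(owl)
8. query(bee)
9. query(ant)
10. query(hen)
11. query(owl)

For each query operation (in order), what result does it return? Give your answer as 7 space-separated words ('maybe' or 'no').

Start: bits=00000000
Op 1: insert ram -> sets bits 4 6 -> bits=00001010
Op 2: insert pig -> sets bits 0 6 -> bits=10001010
Op 3: insert bee -> sets bits 0 4 -> bits=10001010
Op 4: query koi -> checks bit3=0, bit7=0 (has a 0) -> no
Op 5: query cow -> checks bit0=1, bit4=1 (all 1) -> maybe
Op 6: query owl -> checks bit4=1 (all 1) -> maybe
Op 7: insert owl -> sets bits 4 -> bits=10001010
Op 8: query bee -> checks bit0=1, bit4=1 (all 1) -> maybe
Op 9: query ant -> checks bit4=1 (all 1) -> maybe
Op 10: query hen -> checks bit5=0, bit7=0 (has a 0) -> no
Op 11: query owl -> checks bit4=1 (all 1) -> maybe
Query results in order: no maybe maybe maybe maybe no maybe

Answer: no maybe maybe maybe maybe no maybe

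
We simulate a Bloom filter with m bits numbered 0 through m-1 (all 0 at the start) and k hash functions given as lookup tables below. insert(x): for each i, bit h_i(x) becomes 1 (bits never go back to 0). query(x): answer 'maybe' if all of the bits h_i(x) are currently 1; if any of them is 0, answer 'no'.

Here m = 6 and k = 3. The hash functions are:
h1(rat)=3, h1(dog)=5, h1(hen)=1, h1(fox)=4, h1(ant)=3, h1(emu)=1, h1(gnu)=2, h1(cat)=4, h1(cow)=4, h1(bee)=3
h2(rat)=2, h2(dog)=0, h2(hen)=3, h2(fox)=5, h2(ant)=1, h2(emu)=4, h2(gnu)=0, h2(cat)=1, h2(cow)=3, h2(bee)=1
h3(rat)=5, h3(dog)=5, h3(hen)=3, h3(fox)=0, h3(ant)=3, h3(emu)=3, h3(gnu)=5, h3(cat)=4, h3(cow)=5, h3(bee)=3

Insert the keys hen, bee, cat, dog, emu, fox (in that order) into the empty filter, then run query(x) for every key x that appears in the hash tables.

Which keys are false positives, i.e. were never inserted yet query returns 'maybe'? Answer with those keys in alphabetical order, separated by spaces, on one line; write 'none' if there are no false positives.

Answer: ant cow

Derivation:
Start: bits=000000
After insert 'hen': sets bits 1 3 -> bits=010100
After insert 'bee': sets bits 1 3 -> bits=010100
After insert 'cat': sets bits 1 4 -> bits=010110
After insert 'dog': sets bits 0 5 -> bits=110111
After insert 'emu': sets bits 1 3 4 -> bits=110111
After insert 'fox': sets bits 0 4 5 -> bits=110111
Not inserted: ant cow gnu rat — query each against bits=110111:
query ant: checks bit1=1, bit3=1 (all 1) -> maybe => FALSE POSITIVE
query cow: checks bit3=1, bit4=1, bit5=1 (all 1) -> maybe => FALSE POSITIVE
query gnu: checks bit0=1, bit2=0, bit5=1 (has a 0) -> no => not a false positive
query rat: checks bit2=0, bit3=1, bit5=1 (has a 0) -> no => not a false positive
False positives (alphabetical): ant cow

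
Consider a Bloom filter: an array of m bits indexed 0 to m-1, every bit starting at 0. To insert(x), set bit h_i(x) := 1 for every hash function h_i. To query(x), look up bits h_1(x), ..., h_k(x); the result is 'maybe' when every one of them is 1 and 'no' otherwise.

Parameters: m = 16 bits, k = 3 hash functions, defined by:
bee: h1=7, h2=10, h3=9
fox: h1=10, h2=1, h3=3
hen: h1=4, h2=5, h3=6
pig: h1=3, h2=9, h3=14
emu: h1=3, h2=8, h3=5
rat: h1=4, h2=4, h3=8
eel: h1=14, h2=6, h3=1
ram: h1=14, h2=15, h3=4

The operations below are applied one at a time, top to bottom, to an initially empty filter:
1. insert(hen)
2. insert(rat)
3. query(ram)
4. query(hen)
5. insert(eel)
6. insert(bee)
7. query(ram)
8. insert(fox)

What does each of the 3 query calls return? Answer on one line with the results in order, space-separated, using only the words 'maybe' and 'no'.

Answer: no maybe no

Derivation:
Start: bits=0000000000000000
Op 1: insert hen -> sets bits 4 5 6 -> bits=0000111000000000
Op 2: insert rat -> sets bits 4 8 -> bits=0000111010000000
Op 3: query ram -> checks bit4=1, bit14=0, bit15=0 (has a 0) -> no
Op 4: query hen -> checks bit4=1, bit5=1, bit6=1 (all 1) -> maybe
Op 5: insert eel -> sets bits 1 6 14 -> bits=0100111010000010
Op 6: insert bee -> sets bits 7 9 10 -> bits=0100111111100010
Op 7: query ram -> checks bit4=1, bit14=1, bit15=0 (has a 0) -> no
Op 8: insert fox -> sets bits 1 3 10 -> bits=0101111111100010
Query results in order: no maybe no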